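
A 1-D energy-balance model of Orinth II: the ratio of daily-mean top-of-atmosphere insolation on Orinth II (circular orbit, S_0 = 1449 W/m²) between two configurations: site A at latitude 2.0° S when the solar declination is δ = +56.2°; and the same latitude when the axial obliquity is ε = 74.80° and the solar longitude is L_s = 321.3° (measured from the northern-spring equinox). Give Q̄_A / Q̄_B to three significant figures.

Q̄_A / Q̄_B ≈ 0.616

— Configuration A (ϕ=-2.0°):
cos h₀ = −tan(-2.0°) tan(+56.200°) = 0.0522, h₀ = 1.5186 rad.
Bracket: h₀ sin ϕ sin δ + cos ϕ cos δ sin h₀ = 1.5186×-0.03490×0.83098 + 0.99939×0.55630×0.99864 = -0.044041 + 0.555205 = 0.511164.
Q̄ = (S_0/π) × [bracket] = (1449/π) × 0.511164 = 235.76 W/m².
— Configuration B (ϕ=-2.0°):
Solar declination: sin δ = sin ε · sin L_s = sin 74.80° × sin 321.3° = -0.60337, so δ = -37.112°.
cos h₀ = −tan(-2.0°) tan(-37.112°) = -0.0264, h₀ = 1.5972 rad.
Bracket: h₀ sin ϕ sin δ + cos ϕ cos δ sin h₀ = 1.5972×-0.03490×-0.60337 + 0.99939×0.79746×0.99965 = 0.033633 + 0.796695 = 0.830328.
Q̄ = (S_0/π) × [bracket] = (1449/π) × 0.830328 = 382.97 W/m².
Ratio Q̄_A / Q̄_B = 235.76 / 382.97 = 0.6156.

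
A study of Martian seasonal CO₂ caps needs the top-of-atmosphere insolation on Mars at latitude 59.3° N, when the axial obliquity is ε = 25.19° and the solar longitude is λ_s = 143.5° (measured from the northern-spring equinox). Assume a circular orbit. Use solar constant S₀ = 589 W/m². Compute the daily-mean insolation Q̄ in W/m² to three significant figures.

Solar declination: sin δ = sin ε · sin λ_s = sin 25.19° × sin 143.5° = 0.25317, so δ = +14.665°.
cos H₀ = −tan(+59.3°) tan(+14.665°) = -0.4407, H₀ = 2.0272 rad.
Bracket: H₀ sin φ sin δ + cos φ cos δ sin H₀ = 2.0272×0.85985×0.25317 + 0.51054×0.96742×0.89763 = 0.441298 + 0.443345 = 0.884643.
Q̄ = (S₀/π) × [bracket] = (589/π) × 0.884643 = 165.9 W/m².

Q̄ ≈ 166 W/m²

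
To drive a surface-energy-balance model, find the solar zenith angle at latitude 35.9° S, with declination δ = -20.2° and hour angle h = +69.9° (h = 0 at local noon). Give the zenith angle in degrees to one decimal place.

cos θ_z = sin φ sin δ + cos φ cos δ cos h = 0.202473 + 0.261256 = 0.463729.
θ_z = arccos(0.463729) = 62.4°.

θ_z = 62.4°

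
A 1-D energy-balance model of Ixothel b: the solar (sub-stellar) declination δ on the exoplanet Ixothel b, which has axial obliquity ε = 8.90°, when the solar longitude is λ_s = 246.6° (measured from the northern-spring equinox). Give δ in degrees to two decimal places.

sin δ = sin ε · sin λ_s = sin 8.90° × sin 246.6° = -0.141986.
δ = arcsin(-0.141986) = -8.16°.

δ = -8.16°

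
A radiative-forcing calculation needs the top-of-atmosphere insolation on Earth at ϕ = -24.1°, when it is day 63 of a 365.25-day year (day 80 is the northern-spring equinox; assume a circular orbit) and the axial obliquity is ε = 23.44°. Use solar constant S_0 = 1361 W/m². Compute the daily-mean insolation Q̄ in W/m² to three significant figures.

Solar longitude: L_s = 360° × (63 − 80)/365.25 = -16.756°, i.e. -16.756° + 360° = 343.244°.
sin δ = sin 23.44° × sin 343.244° = -0.11468, so δ = -6.585°.
cos h₀ = −tan(-24.1°) tan(-6.585°) = -0.0516, h₀ = 1.6225 rad.
Bracket: h₀ sin ϕ sin δ + cos ϕ cos δ sin h₀ = 1.6225×-0.40833×-0.11468 + 0.91283×0.99340×0.99867 = 0.075977 + 0.905599 = 0.981576.
Q̄ = (S_0/π) × [bracket] = (1361/π) × 0.981576 = 425.2 W/m².

Q̄ ≈ 425 W/m²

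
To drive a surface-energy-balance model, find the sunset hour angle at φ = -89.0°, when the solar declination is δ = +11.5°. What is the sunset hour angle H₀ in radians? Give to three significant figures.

H₀ = 0.00 rad

cos H₀ = −tan φ · tan δ = 11.6558 ≥ 1, so the Sun never rises (polar night) and H₀ = 0.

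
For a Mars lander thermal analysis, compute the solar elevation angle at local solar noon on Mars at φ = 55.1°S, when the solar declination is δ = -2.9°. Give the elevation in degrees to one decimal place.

At local noon the hour angle is zero, so the zenith angle equals |φ − δ| = |-55.1° − (-2.900°)| = 52.200°.
Elevation = 90° − 52.200° = 37.8°.

37.8°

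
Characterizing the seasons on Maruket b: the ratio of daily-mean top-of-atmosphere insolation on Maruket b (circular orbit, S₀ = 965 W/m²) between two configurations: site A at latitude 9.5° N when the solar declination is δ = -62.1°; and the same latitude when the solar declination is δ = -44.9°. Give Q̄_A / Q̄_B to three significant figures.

— Configuration A (φ=+9.5°):
cos H₀ = −tan(+9.5°) tan(-62.100°) = 0.3161, H₀ = 1.2492 rad.
Bracket: H₀ sin φ sin δ + cos φ cos δ sin H₀ = 1.2492×0.16505×-0.88377 + 0.98629×0.46793×0.94874 = -0.182216 + 0.437857 = 0.255641.
Q̄ = (S₀/π) × [bracket] = (965/π) × 0.255641 = 78.525 W/m².
— Configuration B (φ=+9.5°):
cos H₀ = −tan(+9.5°) tan(-44.900°) = 0.1668, H₀ = 1.4033 rad.
Bracket: H₀ sin φ sin δ + cos φ cos δ sin H₀ = 1.4033×0.16505×-0.70587 + 0.98629×0.70834×0.98600 = -0.163490 + 0.688848 = 0.525358.
Q̄ = (S₀/π) × [bracket] = (965/π) × 0.525358 = 161.37 W/m².
Ratio Q̄_A / Q̄_B = 78.525 / 161.37 = 0.4866.

Q̄_A / Q̄_B ≈ 0.487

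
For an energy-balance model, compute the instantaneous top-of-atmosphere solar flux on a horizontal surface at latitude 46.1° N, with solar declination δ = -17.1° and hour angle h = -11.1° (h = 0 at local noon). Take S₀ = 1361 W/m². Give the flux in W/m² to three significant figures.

597 W/m²

cos θ_z = sin φ sin δ + cos φ cos δ cos h = -0.211871 + 0.650350 = 0.438479.
Flux = S₀ · cos θ_z = 1361 × 0.438479 = 596.8 W/m².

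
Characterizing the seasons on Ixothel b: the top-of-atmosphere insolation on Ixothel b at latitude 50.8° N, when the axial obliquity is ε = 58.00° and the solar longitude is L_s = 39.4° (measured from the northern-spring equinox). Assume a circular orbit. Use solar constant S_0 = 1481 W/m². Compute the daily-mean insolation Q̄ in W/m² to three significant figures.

Q̄ ≈ 642 W/m²

Solar declination: sin δ = sin ε · sin L_s = sin 58.00° × sin 39.4° = 0.53828, so δ = +32.567°.
cos h₀ = −tan(+50.8°) tan(+32.567°) = -0.7831, h₀ = 2.4705 rad.
Bracket: h₀ sin ϕ sin δ + cos ϕ cos δ sin h₀ = 2.4705×0.77494×0.53828 + 0.63203×0.84276×0.62185 = 1.030531 + 0.331228 = 1.361759.
Q̄ = (S_0/π) × [bracket] = (1481/π) × 1.361759 = 642.0 W/m².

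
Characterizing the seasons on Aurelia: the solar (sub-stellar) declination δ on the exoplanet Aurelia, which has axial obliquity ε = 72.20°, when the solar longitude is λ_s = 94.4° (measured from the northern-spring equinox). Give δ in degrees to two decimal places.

δ = +71.68°

sin δ = sin ε · sin λ_s = sin 72.20° × sin 94.4° = 0.949323.
δ = arcsin(0.949323) = +71.68°.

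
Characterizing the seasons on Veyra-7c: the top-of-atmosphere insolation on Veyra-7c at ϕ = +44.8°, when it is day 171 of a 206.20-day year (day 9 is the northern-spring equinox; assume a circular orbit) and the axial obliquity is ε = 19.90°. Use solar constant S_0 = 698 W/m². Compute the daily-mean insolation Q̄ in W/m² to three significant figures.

Q̄ ≈ 76.3 W/m²

Solar longitude: L_s = 360° × (171 − 9)/206.20 = 282.832°.
sin δ = sin 19.90° × sin 282.832° = -0.33188, so δ = -19.383°.
cos h₀ = −tan(+44.8°) tan(-19.383°) = 0.3494, h₀ = 1.2139 rad.
Bracket: h₀ sin ϕ sin δ + cos ϕ cos δ sin h₀ = 1.2139×0.70463×-0.33188 + 0.70957×0.94332×0.93698 = -0.283874 + 0.627169 = 0.343295.
Q̄ = (S_0/π) × [bracket] = (698/π) × 0.343295 = 76.27 W/m².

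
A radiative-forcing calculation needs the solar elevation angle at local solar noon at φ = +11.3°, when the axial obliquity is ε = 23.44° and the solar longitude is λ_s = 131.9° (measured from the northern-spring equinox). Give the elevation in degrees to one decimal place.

Solar declination: sin δ = sin ε · sin λ_s = sin 23.44° × sin 131.9° = 0.29608, so δ = +17.222°.
At local noon the hour angle is zero, so the zenith angle equals |φ − δ| = |+11.3° − (+17.222°)| = 5.922°.
Elevation = 90° − 5.922° = 84.1°.

84.1°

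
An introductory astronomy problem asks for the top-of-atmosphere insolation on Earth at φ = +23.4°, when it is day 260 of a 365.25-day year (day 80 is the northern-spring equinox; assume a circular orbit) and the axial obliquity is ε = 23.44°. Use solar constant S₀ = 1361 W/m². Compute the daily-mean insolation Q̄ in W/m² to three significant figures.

Q̄ ≈ 402 W/m²

Solar longitude: λ_s = 360° × (260 − 80)/365.25 = 177.413°.
sin δ = sin 23.44° × sin 177.413° = 0.01796, so δ = +1.029°.
cos H₀ = −tan(+23.4°) tan(+1.029°) = -0.0078, H₀ = 1.5786 rad.
Bracket: H₀ sin φ sin δ + cos φ cos δ sin H₀ = 1.5786×0.39715×0.01796 + 0.91775×0.99984×0.99997 = 0.011260 + 0.917576 = 0.928836.
Q̄ = (S₀/π) × [bracket] = (1361/π) × 0.928836 = 402.4 W/m².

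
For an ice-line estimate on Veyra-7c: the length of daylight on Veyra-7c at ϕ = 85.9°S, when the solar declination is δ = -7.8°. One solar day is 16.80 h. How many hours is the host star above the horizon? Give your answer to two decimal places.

16.80 h

Sunrise equation: cos h₀ = −tan ϕ · tan δ = -1.9110 ≤ −1, so the host star never sets (polar day) and h₀ = π.
Daylight = 2h₀/(2π) × 16.80 h = (3.1416/π) × 16.80 = 16.80 h.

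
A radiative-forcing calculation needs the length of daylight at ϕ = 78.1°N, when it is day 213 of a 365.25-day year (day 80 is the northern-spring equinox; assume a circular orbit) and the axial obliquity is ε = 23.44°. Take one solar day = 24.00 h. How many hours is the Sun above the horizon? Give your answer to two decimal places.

24.00 h

Solar longitude: L_s = 360° × (213 − 80)/365.25 = 131.088°.
sin δ = sin 23.44° × sin 131.088° = 0.29981, so δ = +17.446°.
Sunrise equation: cos h₀ = −tan ϕ · tan δ = -1.4913 ≤ −1, so the Sun never sets (polar day) and h₀ = π.
Daylight = 2h₀/(2π) × 24.00 h = (3.1416/π) × 24.00 = 24.00 h.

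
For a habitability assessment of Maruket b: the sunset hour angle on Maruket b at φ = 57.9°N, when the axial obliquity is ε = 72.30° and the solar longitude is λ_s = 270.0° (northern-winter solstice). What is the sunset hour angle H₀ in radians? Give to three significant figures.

Solar declination: sin δ = sin ε · sin λ_s = sin 72.30° × sin 270.0° = -0.95266, so δ = -72.300°.
cos H₀ = −tan φ · tan δ = 4.9951 ≥ 1, so the host star never rises (polar night) and H₀ = 0.

H₀ = 0.00 rad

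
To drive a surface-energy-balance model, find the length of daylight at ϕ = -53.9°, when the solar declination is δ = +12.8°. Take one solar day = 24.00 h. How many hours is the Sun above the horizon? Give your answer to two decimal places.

9.58 h

cos h₀ = −tan ϕ · tan δ = −tan(-53.9°) × tan(+12.800°) = 0.3116, so h₀ = 1.2540 rad = 71.85°.
Daylight = 2h₀/(2π) × 24.00 h = (1.2540/π) × 24.00 = 9.58 h.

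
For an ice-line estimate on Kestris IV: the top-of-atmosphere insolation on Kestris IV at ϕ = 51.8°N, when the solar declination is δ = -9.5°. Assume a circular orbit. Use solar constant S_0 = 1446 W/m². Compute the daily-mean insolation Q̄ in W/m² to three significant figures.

cos h₀ = −tan(+51.8°) tan(-9.500°) = 0.2127, h₀ = 1.3565 rad.
Bracket: h₀ sin ϕ sin δ + cos ϕ cos δ sin h₀ = 1.3565×0.78586×-0.16505 + 0.61841×0.98629×0.97713 = -0.175946 + 0.595982 = 0.420036.
Q̄ = (S_0/π) × [bracket] = (1446/π) × 0.420036 = 193.3 W/m².

Q̄ ≈ 193 W/m²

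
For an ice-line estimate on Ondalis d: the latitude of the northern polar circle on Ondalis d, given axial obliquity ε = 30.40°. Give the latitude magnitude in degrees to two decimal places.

The polar circle is the lowest latitude that experiences at least one full rotation of continuous daylight at the northern-summer solstice; it lies at |ϕ| = 90° − ε = 90° − 30.40° = 59.60°.

59.60°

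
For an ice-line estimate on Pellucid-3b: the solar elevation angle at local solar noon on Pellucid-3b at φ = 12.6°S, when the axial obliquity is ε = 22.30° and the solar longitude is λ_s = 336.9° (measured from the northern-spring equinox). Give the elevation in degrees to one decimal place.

86.0°

Solar declination: sin δ = sin ε · sin λ_s = sin 22.30° × sin 336.9° = -0.14887, so δ = -8.562°.
At local noon the hour angle is zero, so the zenith angle equals |φ − δ| = |-12.6° − (-8.562°)| = 4.038°.
Elevation = 90° − 4.038° = 86.0°.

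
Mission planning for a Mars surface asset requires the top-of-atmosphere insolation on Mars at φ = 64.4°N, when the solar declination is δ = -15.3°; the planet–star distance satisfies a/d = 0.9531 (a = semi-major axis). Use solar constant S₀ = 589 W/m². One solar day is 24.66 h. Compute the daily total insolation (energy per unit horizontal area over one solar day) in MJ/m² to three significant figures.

cos H₀ = −tan(+64.4°) tan(-15.300°) = 0.5710, H₀ = 0.9631 rad.
Bracket: H₀ sin φ sin δ + cos φ cos δ sin H₀ = 0.9631×0.90183×-0.26387 + 0.43209×0.96456×0.82096 = -0.229185 + 0.342157 = 0.112972.
Inverse-square distance factor (a/d)² = 0.9531² = 0.908400.
Q̄ = (S₀/π) × 0.908400 × [bracket] = (589/π) × 0.908400 × 0.112972 = 19.240 W/m².
Daily total = Q̄ × 24.66 h × 3600 s/h = 19.240 × 24.66 × 3600 / 10⁶ = 1.708 MJ/m².

1.71 MJ/m²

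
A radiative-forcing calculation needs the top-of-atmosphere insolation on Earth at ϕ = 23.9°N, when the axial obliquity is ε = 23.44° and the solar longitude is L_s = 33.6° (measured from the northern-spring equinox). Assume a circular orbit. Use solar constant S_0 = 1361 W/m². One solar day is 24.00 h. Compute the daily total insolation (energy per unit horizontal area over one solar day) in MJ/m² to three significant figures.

Solar declination: sin δ = sin ε · sin L_s = sin 23.44° × sin 33.6° = 0.22013, so δ = +12.717°.
cos h₀ = −tan(+23.9°) tan(+12.717°) = -0.1000, h₀ = 1.6710 rad.
Bracket: h₀ sin ϕ sin δ + cos ϕ cos δ sin h₀ = 1.6710×0.40514×0.22013 + 0.91425×0.97547×0.99499 = 0.149026 + 0.887355 = 1.036381.
Q̄ = (S_0/π) × [bracket] = (1361/π) × 1.036381 = 448.98 W/m².
Daily total = Q̄ × 24.00 h × 3600 s/h = 448.98 × 24.00 × 3600 / 10⁶ = 38.79 MJ/m².

38.8 MJ/m²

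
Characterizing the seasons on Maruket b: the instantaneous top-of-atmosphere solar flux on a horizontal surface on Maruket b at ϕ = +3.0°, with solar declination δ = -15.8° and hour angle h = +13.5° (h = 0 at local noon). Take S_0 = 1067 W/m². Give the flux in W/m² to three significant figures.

cos θ_z = sin ϕ sin δ + cos ϕ cos δ cos h = -0.014250 + 0.934350 = 0.920100.
Flux = S_0 · cos θ_z = 1067 × 0.920100 = 981.7 W/m².

982 W/m²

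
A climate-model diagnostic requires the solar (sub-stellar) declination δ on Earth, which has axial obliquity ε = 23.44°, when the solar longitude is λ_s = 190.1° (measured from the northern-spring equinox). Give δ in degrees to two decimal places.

sin δ = sin ε · sin λ_s = sin 23.44° × sin 190.1° = -0.069759.
δ = arcsin(-0.069759) = -4.00°.

δ = -4.00°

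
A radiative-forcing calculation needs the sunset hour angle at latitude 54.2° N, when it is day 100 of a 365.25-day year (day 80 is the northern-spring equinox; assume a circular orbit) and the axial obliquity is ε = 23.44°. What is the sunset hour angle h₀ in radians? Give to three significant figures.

Solar longitude: L_s = 360° × (100 − 80)/365.25 = 19.713°.
sin δ = sin 23.44° × sin 19.713° = 0.13417, so δ = +7.711°.
cos h₀ = −tan ϕ · tan δ = −tan(+54.2°) × tan(+7.711°) = -0.1877, so h₀ = 1.7597 rad = 100.82°.

h₀ = 1.76 rad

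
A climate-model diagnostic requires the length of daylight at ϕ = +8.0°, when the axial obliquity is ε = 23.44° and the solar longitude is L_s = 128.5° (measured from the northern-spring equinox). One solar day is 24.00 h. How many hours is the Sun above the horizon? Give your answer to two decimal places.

Solar declination: sin δ = sin ε · sin L_s = sin 23.44° × sin 128.5° = 0.31131, so δ = +18.138°.
cos h₀ = −tan ϕ · tan δ = −tan(+8.0°) × tan(+18.138°) = -0.0460, so h₀ = 1.6169 rad = 92.64°.
Daylight = 2h₀/(2π) × 24.00 h = (1.6169/π) × 24.00 = 12.35 h.

12.35 h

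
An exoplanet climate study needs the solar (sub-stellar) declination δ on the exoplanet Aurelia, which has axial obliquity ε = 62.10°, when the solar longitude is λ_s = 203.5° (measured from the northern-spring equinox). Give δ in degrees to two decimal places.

sin δ = sin ε · sin λ_s = sin 62.10° × sin 203.5° = -0.352401.
δ = arcsin(-0.352401) = -20.63°.

δ = -20.63°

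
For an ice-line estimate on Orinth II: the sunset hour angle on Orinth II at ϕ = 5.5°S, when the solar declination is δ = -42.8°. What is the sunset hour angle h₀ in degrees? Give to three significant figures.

cos h₀ = −tan ϕ · tan δ = −tan(-5.5°) × tan(-42.800°) = -0.0892, so h₀ = 1.6601 rad = 95.12°.

h₀ = 95.1°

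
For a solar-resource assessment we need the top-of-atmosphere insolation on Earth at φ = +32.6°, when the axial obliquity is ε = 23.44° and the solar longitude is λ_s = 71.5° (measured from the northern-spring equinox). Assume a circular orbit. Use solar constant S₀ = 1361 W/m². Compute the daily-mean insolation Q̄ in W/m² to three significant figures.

Solar declination: sin δ = sin ε · sin λ_s = sin 23.44° × sin 71.5° = 0.37723, so δ = +22.162°.
cos H₀ = −tan(+32.6°) tan(+22.162°) = -0.2605, H₀ = 1.8343 rad.
Bracket: H₀ sin φ sin δ + cos φ cos δ sin H₀ = 1.8343×0.53877×0.37723 + 0.84245×0.92612×0.96547 = 0.372804 + 0.753269 = 1.126073.
Q̄ = (S₀/π) × [bracket] = (1361/π) × 1.126073 = 487.8 W/m².

Q̄ ≈ 488 W/m²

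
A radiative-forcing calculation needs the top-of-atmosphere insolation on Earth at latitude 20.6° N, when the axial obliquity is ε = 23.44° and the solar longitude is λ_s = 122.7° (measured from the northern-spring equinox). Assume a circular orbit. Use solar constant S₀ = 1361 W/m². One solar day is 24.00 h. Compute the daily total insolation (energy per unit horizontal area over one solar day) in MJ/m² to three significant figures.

40.2 MJ/m²

Solar declination: sin δ = sin ε · sin λ_s = sin 23.44° × sin 122.7° = 0.33474, so δ = +19.557°.
cos H₀ = −tan(+20.6°) tan(+19.557°) = -0.1335, H₀ = 1.7047 rad.
Bracket: H₀ sin φ sin δ + cos φ cos δ sin H₀ = 1.7047×0.35184×0.33474 + 0.93606×0.94231×0.99105 = 0.200771 + 0.874164 = 1.074935.
Q̄ = (S₀/π) × [bracket] = (1361/π) × 1.074935 = 465.68 W/m².
Daily total = Q̄ × 24.00 h × 3600 s/h = 465.68 × 24.00 × 3600 / 10⁶ = 40.23 MJ/m².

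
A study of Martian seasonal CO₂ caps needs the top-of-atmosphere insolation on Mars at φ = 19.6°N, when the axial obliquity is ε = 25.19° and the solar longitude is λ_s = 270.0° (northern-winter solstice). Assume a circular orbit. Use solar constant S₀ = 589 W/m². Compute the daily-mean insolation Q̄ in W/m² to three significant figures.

Q̄ ≈ 120 W/m²

Solar declination: sin δ = sin ε · sin λ_s = sin 25.19° × sin 270.0° = -0.42562, so δ = -25.190°.
cos H₀ = −tan(+19.6°) tan(-25.190°) = 0.1675, H₀ = 1.4025 rad.
Bracket: H₀ sin φ sin δ + cos φ cos δ sin H₀ = 1.4025×0.33545×-0.42562 + 0.94206×0.90490×0.98587 = -0.200241 + 0.840425 = 0.640184.
Q̄ = (S₀/π) × [bracket] = (589/π) × 0.640184 = 120.0 W/m².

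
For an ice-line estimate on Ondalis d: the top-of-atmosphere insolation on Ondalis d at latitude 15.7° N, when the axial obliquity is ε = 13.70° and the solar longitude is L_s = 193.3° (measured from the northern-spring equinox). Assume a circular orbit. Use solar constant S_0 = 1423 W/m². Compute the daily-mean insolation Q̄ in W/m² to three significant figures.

Q̄ ≈ 425 W/m²

Solar declination: sin δ = sin ε · sin L_s = sin 13.70° × sin 193.3° = -0.05448, so δ = -3.123°.
cos h₀ = −tan(+15.7°) tan(-3.123°) = 0.0153, h₀ = 1.5555 rad.
Bracket: h₀ sin ϕ sin δ + cos ϕ cos δ sin h₀ = 1.5555×0.27060×-0.05448 + 0.96269×0.99851×0.99988 = -0.022932 + 0.961140 = 0.938208.
Q̄ = (S_0/π) × [bracket] = (1423/π) × 0.938208 = 425.0 W/m².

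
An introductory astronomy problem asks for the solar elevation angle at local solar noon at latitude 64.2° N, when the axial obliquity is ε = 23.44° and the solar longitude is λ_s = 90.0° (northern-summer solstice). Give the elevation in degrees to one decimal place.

Solar declination: sin δ = sin ε · sin λ_s = sin 23.44° × sin 90.0° = 0.39779, so δ = +23.440°.
At local noon the hour angle is zero, so the zenith angle equals |φ − δ| = |+64.2° − (+23.440°)| = 40.760°.
Elevation = 90° − 40.760° = 49.2°.

49.2°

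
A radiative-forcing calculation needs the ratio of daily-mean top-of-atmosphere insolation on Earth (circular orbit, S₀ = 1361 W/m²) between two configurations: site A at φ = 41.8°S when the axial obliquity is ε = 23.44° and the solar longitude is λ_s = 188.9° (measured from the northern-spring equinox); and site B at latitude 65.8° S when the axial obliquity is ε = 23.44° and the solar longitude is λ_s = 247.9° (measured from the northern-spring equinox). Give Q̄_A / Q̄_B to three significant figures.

Q̄_A / Q̄_B ≈ 0.756

— Configuration A (φ=-41.8°):
Solar declination: sin δ = sin ε · sin λ_s = sin 23.44° × sin 188.9° = -0.06154, so δ = -3.528°.
cos H₀ = −tan(-41.8°) tan(-3.528°) = -0.0551, H₀ = 1.6260 rad.
Bracket: H₀ sin φ sin δ + cos φ cos δ sin H₀ = 1.6260×-0.66653×-0.06154 + 0.74548×0.99810×0.99848 = 0.066696 + 0.742933 = 0.809629.
Q̄ = (S₀/π) × [bracket] = (1361/π) × 0.809629 = 350.75 W/m².
— Configuration B (φ=-65.8°):
Solar declination: sin δ = sin ε · sin λ_s = sin 23.44° × sin 247.9° = -0.36856, so δ = -21.627°.
cos H₀ = −tan(-65.8°) tan(-21.627°) = -0.8822, H₀ = 2.6513 rad.
Bracket: H₀ sin φ sin δ + cos φ cos δ sin H₀ = 2.6513×-0.91212×-0.36856 + 0.40992×0.92960×0.47089 = 0.891290 + 0.179438 = 1.070728.
Q̄ = (S₀/π) × [bracket] = (1361/π) × 1.070728 = 463.86 W/m².
Ratio Q̄_A / Q̄_B = 350.75 / 463.86 = 0.7562.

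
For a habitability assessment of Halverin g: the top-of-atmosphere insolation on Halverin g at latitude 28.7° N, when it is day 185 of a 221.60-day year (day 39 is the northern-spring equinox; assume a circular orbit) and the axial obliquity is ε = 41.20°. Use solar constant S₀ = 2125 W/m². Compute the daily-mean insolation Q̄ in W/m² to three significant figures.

Q̄ ≈ 245 W/m²

Solar longitude: λ_s = 360° × (185 − 39)/221.60 = 237.184°.
sin δ = sin 41.20° × sin 237.184° = -0.55357, so δ = -33.613°.
cos H₀ = −tan(+28.7°) tan(-33.613°) = 0.3639, H₀ = 1.1983 rad.
Bracket: H₀ sin φ sin δ + cos φ cos δ sin H₀ = 1.1983×0.48022×-0.55357 + 0.87715×0.83280×0.93143 = -0.318551 + 0.680401 = 0.361850.
Q̄ = (S₀/π) × [bracket] = (2125/π) × 0.361850 = 244.8 W/m².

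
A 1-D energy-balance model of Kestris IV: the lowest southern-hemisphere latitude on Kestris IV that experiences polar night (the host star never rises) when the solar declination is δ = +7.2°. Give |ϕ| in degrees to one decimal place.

Polar night requires cos h₀ = −tan ϕ tan δ ≥ 1, i.e. tan ϕ tan δ ≤ −1.
The boundary is |tan ϕ| · |tan δ| = 1, so |ϕ| = 90° − |δ| = 90° − 7.2° = 82.8° in the southern hemisphere.

|ϕ| = 82.8°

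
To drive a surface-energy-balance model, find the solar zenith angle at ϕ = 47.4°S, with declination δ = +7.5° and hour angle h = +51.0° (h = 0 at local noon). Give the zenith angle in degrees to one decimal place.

θ_z = 71.0°

cos θ_z = sin ϕ sin δ + cos ϕ cos δ cos h = -0.096080 + 0.422328 = 0.326248.
θ_z = arccos(0.326248) = 71.0°.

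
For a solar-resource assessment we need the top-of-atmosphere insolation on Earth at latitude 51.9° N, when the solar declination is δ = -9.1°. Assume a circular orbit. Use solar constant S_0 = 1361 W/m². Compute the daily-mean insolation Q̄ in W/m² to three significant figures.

cos h₀ = −tan(+51.9°) tan(-9.100°) = 0.2043, h₀ = 1.3651 rad.
Bracket: h₀ sin ϕ sin δ + cos ϕ cos δ sin h₀ = 1.3651×0.78694×-0.15816 + 0.61704×0.98741×0.97891 = -0.169904 + 0.596422 = 0.426518.
Q̄ = (S_0/π) × [bracket] = (1361/π) × 0.426518 = 184.8 W/m².

Q̄ ≈ 185 W/m²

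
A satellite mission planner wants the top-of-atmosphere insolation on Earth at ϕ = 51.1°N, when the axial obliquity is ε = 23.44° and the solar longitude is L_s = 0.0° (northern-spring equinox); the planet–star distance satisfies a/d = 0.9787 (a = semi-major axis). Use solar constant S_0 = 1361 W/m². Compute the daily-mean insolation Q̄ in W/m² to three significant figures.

Q̄ ≈ 261 W/m²

Solar declination: sin δ = sin ε · sin L_s = sin 23.44° × sin 0.0° = 0.00000, so δ = +0.000°.
cos h₀ = −tan(+51.1°) tan(+0.000°) = -0.0000, h₀ = 1.5708 rad.
Bracket: h₀ sin ϕ sin δ + cos ϕ cos δ sin h₀ = 1.5708×0.77824×0.00000 + 0.62796×1.00000×1.00000 = 0.000000 + 0.627960 = 0.627960.
Inverse-square distance factor (a/d)² = 0.9787² = 0.957854.
Q̄ = (S_0/π) × 0.957854 × [bracket] = (1361/π) × 0.957854 × 0.627960 = 260.6 W/m².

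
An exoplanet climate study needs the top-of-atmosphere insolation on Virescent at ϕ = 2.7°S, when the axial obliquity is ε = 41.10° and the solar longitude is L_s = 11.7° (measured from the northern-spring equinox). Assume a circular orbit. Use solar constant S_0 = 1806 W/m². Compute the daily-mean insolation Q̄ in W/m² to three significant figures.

Q̄ ≈ 563 W/m²

Solar declination: sin δ = sin ε · sin L_s = sin 41.10° × sin 11.7° = 0.13331, so δ = +7.661°.
cos h₀ = −tan(-2.7°) tan(+7.661°) = 0.0063, h₀ = 1.5645 rad.
Bracket: h₀ sin ϕ sin δ + cos ϕ cos δ sin h₀ = 1.5645×-0.04711×0.13331 + 0.99889×0.99107×0.99998 = -0.009825 + 0.989950 = 0.980125.
Q̄ = (S_0/π) × [bracket] = (1806/π) × 0.980125 = 563.4 W/m².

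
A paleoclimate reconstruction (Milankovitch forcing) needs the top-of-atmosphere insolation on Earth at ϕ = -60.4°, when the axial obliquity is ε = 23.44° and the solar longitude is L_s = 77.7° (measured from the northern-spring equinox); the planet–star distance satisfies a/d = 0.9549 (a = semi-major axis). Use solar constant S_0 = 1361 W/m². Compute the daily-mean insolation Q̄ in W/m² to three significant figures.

Solar declination: sin δ = sin ε · sin L_s = sin 23.44° × sin 77.7° = 0.38866, so δ = +22.871°.
cos h₀ = −tan(-60.4°) tan(+22.871°) = 0.7425, h₀ = 0.7339 rad.
Bracket: h₀ sin ϕ sin δ + cos ϕ cos δ sin h₀ = 0.7339×-0.86949×0.38866 + 0.49394×0.92138×0.66980 = -0.248011 + 0.304830 = 0.056819.
Inverse-square distance factor (a/d)² = 0.9549² = 0.911834.
Q̄ = (S_0/π) × 0.911834 × [bracket] = (1361/π) × 0.911834 × 0.056819 = 22.44 W/m².

Q̄ ≈ 22.4 W/m²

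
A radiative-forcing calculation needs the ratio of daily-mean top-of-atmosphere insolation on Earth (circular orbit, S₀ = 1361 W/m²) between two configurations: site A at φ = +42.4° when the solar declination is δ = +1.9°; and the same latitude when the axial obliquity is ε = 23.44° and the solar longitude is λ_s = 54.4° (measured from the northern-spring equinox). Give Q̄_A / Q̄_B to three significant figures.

— Configuration A (φ=+42.4°):
cos H₀ = −tan(+42.4°) tan(+1.900°) = -0.0303, H₀ = 1.6011 rad.
Bracket: H₀ sin φ sin δ + cos φ cos δ sin H₀ = 1.6011×0.67430×0.03316 + 0.73846×0.99945×0.99954 = 0.035800 + 0.737714 = 0.773514.
Q̄ = (S₀/π) × [bracket] = (1361/π) × 0.773514 = 335.10 W/m².
— Configuration B (φ=+42.4°):
Solar declination: sin δ = sin ε · sin λ_s = sin 23.44° × sin 54.4° = 0.32344, so δ = +18.871°.
cos H₀ = −tan(+42.4°) tan(+18.871°) = -0.3121, H₀ = 1.8882 rad.
Bracket: H₀ sin φ sin δ + cos φ cos δ sin H₀ = 1.8882×0.67430×0.32344 + 0.73846×0.94625×0.95004 = 0.411808 + 0.663857 = 1.075665.
Q̄ = (S₀/π) × [bracket] = (1361/π) × 1.075665 = 466.00 W/m².
Ratio Q̄_A / Q̄_B = 335.10 / 466.00 = 0.7191.

Q̄_A / Q̄_B ≈ 0.719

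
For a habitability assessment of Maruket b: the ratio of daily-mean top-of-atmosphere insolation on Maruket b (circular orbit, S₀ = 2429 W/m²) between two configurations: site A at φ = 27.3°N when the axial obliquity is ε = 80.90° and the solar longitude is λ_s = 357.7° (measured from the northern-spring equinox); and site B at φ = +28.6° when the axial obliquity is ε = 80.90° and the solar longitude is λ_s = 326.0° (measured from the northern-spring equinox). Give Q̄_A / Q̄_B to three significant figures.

Q̄_A / Q̄_B ≈ 2.35

— Configuration A (φ=+27.3°):
Solar declination: sin δ = sin ε · sin λ_s = sin 80.90° × sin 357.7° = -0.03963, so δ = -2.271°.
cos H₀ = −tan(+27.3°) tan(-2.271°) = 0.0205, H₀ = 1.5503 rad.
Bracket: H₀ sin φ sin δ + cos φ cos δ sin H₀ = 1.5503×0.45865×-0.03963 + 0.88862×0.99921×0.99979 = -0.028179 + 0.887732 = 0.859553.
Q̄ = (S₀/π) × [bracket] = (2429/π) × 0.859553 = 664.58 W/m².
— Configuration B (φ=+28.6°):
Solar declination: sin δ = sin ε · sin λ_s = sin 80.90° × sin 326.0° = -0.55215, so δ = -33.515°.
cos H₀ = −tan(+28.6°) tan(-33.515°) = 0.3611, H₀ = 1.2014 rad.
Bracket: H₀ sin φ sin δ + cos φ cos δ sin H₀ = 1.2014×0.47869×-0.55215 + 0.87798×0.83374×0.93254 = -0.317540 + 0.682626 = 0.365086.
Q̄ = (S₀/π) × [bracket] = (2429/π) × 0.365086 = 282.28 W/m².
Ratio Q̄_A / Q̄_B = 664.58 / 282.28 = 2.354.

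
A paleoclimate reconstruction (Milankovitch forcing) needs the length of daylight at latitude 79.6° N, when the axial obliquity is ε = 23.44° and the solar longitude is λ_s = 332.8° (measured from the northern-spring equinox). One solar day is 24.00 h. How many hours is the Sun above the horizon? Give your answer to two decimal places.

0.00 h

Solar declination: sin δ = sin ε · sin λ_s = sin 23.44° × sin 332.8° = -0.18183, so δ = -10.476°.
cos H₀ = −tan φ · tan δ = 1.0075 ≥ 1, so the Sun never rises (polar night) and H₀ = 0.
Daylight = 2H₀/(2π) × 24.00 h = (0.0000/π) × 24.00 = 0.00 h.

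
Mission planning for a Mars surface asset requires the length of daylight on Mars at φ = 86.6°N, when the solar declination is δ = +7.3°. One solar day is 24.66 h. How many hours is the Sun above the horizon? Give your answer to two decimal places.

Sunrise equation: cos H₀ = −tan φ · tan δ = -2.1562 ≤ −1, so the Sun never sets (polar day) and H₀ = π.
Daylight = 2H₀/(2π) × 24.66 h = (3.1416/π) × 24.66 = 24.66 h.

24.66 h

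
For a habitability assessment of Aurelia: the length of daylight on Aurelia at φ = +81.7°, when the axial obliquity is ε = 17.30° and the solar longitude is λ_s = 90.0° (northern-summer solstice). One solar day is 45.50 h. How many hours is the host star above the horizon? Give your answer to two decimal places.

Solar declination: sin δ = sin ε · sin λ_s = sin 17.30° × sin 90.0° = 0.29737, so δ = +17.300°.
Sunrise equation: cos H₀ = −tan φ · tan δ = -2.1350 ≤ −1, so the host star never sets (polar day) and H₀ = π.
Daylight = 2H₀/(2π) × 45.50 h = (3.1416/π) × 45.50 = 45.50 h.

45.50 h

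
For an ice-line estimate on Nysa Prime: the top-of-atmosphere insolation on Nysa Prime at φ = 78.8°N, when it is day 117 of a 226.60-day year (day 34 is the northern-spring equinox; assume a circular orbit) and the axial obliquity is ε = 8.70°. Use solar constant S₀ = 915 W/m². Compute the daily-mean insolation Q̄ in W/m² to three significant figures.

Solar longitude: λ_s = 360° × (117 − 34)/226.60 = 131.862°.
sin δ = sin 8.70° × sin 131.862° = 0.11265, so δ = +6.468°.
cos H₀ = −tan(+78.8°) tan(+6.468°) = -0.5726, H₀ = 2.1804 rad.
Bracket: H₀ sin φ sin δ + cos φ cos δ sin H₀ = 2.1804×0.98096×0.11265 + 0.19423×0.99363×0.81985 = 0.240945 + 0.158225 = 0.399170.
Q̄ = (S₀/π) × [bracket] = (915/π) × 0.399170 = 116.3 W/m².

Q̄ ≈ 116 W/m²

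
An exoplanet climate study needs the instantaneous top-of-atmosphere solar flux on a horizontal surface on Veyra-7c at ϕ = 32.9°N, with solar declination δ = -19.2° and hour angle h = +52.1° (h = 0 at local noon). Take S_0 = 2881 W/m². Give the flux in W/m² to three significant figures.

889 W/m²

cos θ_z = sin ϕ sin δ + cos ϕ cos δ cos h = -0.178632 + 0.487077 = 0.308445.
Flux = S_0 · cos θ_z = 2881 × 0.308445 = 888.6 W/m².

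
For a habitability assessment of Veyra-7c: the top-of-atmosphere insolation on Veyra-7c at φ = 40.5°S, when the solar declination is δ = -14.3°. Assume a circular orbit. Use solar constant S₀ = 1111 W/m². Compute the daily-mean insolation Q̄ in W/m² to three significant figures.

cos H₀ = −tan(-40.5°) tan(-14.300°) = -0.2177, H₀ = 1.7903 rad.
Bracket: H₀ sin φ sin δ + cos φ cos δ sin H₀ = 1.7903×-0.64945×-0.24700 + 0.76041×0.96902×0.97602 = 0.287189 + 0.719183 = 1.006372.
Q̄ = (S₀/π) × [bracket] = (1111/π) × 1.006372 = 355.9 W/m².

Q̄ ≈ 356 W/m²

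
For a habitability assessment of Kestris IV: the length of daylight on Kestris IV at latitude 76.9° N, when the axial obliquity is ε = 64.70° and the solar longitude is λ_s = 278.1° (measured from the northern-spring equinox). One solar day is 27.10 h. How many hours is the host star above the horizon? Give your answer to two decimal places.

Solar declination: sin δ = sin ε · sin λ_s = sin 64.70° × sin 278.1° = -0.89506, so δ = -63.517°.
cos H₀ = −tan φ · tan δ = 8.6252 ≥ 1, so the host star never rises (polar night) and H₀ = 0.
Daylight = 2H₀/(2π) × 27.10 h = (0.0000/π) × 27.10 = 0.00 h.

0.00 h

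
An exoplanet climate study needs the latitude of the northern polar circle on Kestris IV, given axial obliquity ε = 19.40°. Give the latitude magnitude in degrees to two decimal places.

The polar circle is the lowest latitude that experiences at least one full rotation of continuous daylight at the northern-summer solstice; it lies at |φ| = 90° − ε = 90° − 19.40° = 70.60°.

70.60°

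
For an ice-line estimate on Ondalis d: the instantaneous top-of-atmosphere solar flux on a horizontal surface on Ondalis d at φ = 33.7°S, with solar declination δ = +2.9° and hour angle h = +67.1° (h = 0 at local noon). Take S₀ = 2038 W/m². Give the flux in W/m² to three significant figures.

602 W/m²

cos θ_z = sin φ sin δ + cos φ cos δ cos h = -0.028071 + 0.323319 = 0.295248.
Flux = S₀ · cos θ_z = 2038 × 0.295248 = 601.7 W/m².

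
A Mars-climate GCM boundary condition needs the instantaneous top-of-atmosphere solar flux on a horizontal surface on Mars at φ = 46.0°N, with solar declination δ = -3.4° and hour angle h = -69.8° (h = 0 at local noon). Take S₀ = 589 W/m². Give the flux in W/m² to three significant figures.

116 W/m²

cos θ_z = sin φ sin δ + cos φ cos δ cos h = -0.042661 + 0.239442 = 0.196781.
Flux = S₀ · cos θ_z = 589 × 0.196781 = 115.9 W/m².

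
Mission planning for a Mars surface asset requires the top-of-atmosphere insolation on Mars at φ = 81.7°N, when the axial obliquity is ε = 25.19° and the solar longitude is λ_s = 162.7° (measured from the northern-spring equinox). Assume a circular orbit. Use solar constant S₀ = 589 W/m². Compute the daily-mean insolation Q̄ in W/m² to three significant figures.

Solar declination: sin δ = sin ε · sin λ_s = sin 25.19° × sin 162.7° = 0.12657, so δ = +7.271°.
cos H₀ = −tan(+81.7°) tan(+7.271°) = -0.8746, H₀ = 2.6355 rad.
Bracket: H₀ sin φ sin δ + cos φ cos δ sin H₀ = 2.6355×0.98953×0.12657 + 0.14436×0.99196×0.48478 = 0.330083 + 0.069420 = 0.399503.
Q̄ = (S₀/π) × [bracket] = (589/π) × 0.399503 = 74.90 W/m².

Q̄ ≈ 74.9 W/m²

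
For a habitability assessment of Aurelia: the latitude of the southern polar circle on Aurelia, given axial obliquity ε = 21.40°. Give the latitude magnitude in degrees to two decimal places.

The polar circle is the lowest latitude that experiences at least one full rotation of continuous darkness at the northern-summer solstice; it lies at |ϕ| = 90° − ε = 90° − 21.40° = 68.60°.

68.60°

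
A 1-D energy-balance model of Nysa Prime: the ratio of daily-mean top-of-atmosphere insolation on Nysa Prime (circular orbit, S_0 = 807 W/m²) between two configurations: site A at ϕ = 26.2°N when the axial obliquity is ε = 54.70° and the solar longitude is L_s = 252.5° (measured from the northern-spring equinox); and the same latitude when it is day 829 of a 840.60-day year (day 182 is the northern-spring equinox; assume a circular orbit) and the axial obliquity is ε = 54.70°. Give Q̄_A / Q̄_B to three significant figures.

— Configuration A (ϕ=+26.2°):
Solar declination: sin δ = sin ε · sin L_s = sin 54.70° × sin 252.5° = -0.77836, so δ = -51.111°.
cos h₀ = −tan(+26.2°) tan(-51.111°) = 0.6101, h₀ = 0.9147 rad.
Bracket: h₀ sin ϕ sin δ + cos ϕ cos δ sin h₀ = 0.9147×0.44151×-0.77836 + 0.89726×0.62781×0.79236 = -0.314340 + 0.446343 = 0.132003.
Q̄ = (S_0/π) × [bracket] = (807/π) × 0.132003 = 33.908 W/m².
— Configuration B (ϕ=+26.2°):
Solar longitude: L_s = 360° × (829 − 182)/840.60 = 277.088°.
sin δ = sin 54.70° × sin 277.088° = -0.80990, so δ = -54.086°.
cos h₀ = −tan(+26.2°) tan(-54.086°) = 0.6794, h₀ = 0.8238 rad.
Bracket: h₀ sin ϕ sin δ + cos ϕ cos δ sin h₀ = 0.8238×0.44151×-0.80990 + 0.89726×0.58657×0.73376 = -0.294574 + 0.386182 = 0.091608.
Q̄ = (S_0/π) × [bracket] = (807/π) × 0.091608 = 23.532 W/m².
Ratio Q̄_A / Q̄_B = 33.908 / 23.532 = 1.441.

Q̄_A / Q̄_B ≈ 1.44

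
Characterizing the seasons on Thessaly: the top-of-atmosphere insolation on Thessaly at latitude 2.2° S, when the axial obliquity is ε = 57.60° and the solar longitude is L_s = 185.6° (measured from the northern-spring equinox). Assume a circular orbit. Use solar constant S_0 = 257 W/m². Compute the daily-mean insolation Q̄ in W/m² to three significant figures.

Solar declination: sin δ = sin ε · sin L_s = sin 57.60° × sin 185.6° = -0.08239, so δ = -4.726°.
cos h₀ = −tan(-2.2°) tan(-4.726°) = -0.0032, h₀ = 1.5740 rad.
Bracket: h₀ sin ϕ sin δ + cos ϕ cos δ sin h₀ = 1.5740×-0.03839×-0.08239 + 0.99926×0.99660×0.99999 = 0.004978 + 0.995853 = 1.000831.
Q̄ = (S_0/π) × [bracket] = (257/π) × 1.000831 = 81.87 W/m².

Q̄ ≈ 81.9 W/m²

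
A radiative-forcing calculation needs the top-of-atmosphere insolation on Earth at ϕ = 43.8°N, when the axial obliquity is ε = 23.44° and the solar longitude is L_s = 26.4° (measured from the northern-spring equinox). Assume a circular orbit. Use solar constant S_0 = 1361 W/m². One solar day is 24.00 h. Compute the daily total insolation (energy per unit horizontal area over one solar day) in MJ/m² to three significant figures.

Solar declination: sin δ = sin ε · sin L_s = sin 23.44° × sin 26.4° = 0.17687, so δ = +10.188°.
cos h₀ = −tan(+43.8°) tan(+10.188°) = -0.1723, h₀ = 1.7440 rad.
Bracket: h₀ sin ϕ sin δ + cos ϕ cos δ sin h₀ = 1.7440×0.69214×0.17687 + 0.72176×0.98423×0.98504 = 0.213498 + 0.699751 = 0.913249.
Q̄ = (S_0/π) × [bracket] = (1361/π) × 0.913249 = 395.64 W/m².
Daily total = Q̄ × 24.00 h × 3600 s/h = 395.64 × 24.00 × 3600 / 10⁶ = 34.18 MJ/m².

34.2 MJ/m²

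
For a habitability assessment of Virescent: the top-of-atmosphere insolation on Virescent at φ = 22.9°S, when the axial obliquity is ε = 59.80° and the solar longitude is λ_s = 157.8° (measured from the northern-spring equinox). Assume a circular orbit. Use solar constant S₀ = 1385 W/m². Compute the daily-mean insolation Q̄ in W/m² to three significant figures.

Solar declination: sin δ = sin ε · sin λ_s = sin 59.80° × sin 157.8° = 0.32656, so δ = +19.060°.
cos H₀ = −tan(-22.9°) tan(+19.060°) = 0.1459, H₀ = 1.4243 rad.
Bracket: H₀ sin φ sin δ + cos φ cos δ sin H₀ = 1.4243×-0.38912×0.32656 + 0.92119×0.94518×0.98929 = -0.180987 + 0.861365 = 0.680378.
Q̄ = (S₀/π) × [bracket] = (1385/π) × 0.680378 = 300.0 W/m².

Q̄ ≈ 300 W/m²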